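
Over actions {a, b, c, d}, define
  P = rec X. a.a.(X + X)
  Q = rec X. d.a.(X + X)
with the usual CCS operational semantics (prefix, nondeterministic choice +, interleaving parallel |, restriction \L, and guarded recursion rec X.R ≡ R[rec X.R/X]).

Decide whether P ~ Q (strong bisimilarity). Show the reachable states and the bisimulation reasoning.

NO

P's transition system — 3 states:
  p0 = rec X. a.a.(X + X) has moves -a-> p1
  p1 = a.((rec X. a.a.(X + X)) + (rec X. a.a.(X + X))) has moves -a-> p2
  p2 = (rec X. a.a.(X + X)) + (rec X. a.a.(X + X)) has moves -a-> p1
Q's transition system — 3 states:
  q0 = rec X. d.a.(X + X) has moves -d-> q1
  q1 = a.((rec X. d.a.(X + X)) + (rec X. d.a.(X + X))) has moves -a-> q2
  q2 = (rec X. d.a.(X + X)) + (rec X. d.a.(X + X)) has moves -d-> q1
Bisimilarity quotient blocks:
  B0 = {p0, p1, p2}
  B1 = {q0, q2}
  B2 = {q1}
p0 ∈ B0, q0 ∈ B1 → different blocks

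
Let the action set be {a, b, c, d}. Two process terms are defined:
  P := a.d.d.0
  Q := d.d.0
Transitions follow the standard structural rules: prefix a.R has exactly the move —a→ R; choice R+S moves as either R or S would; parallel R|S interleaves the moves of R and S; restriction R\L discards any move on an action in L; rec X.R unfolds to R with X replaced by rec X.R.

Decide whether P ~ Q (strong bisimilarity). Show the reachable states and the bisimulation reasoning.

LTS(P): 4 reachable states
  m0 = a.d.d.0 → —a→ m1
  m1 = d.d.0 → —d→ m2
  m2 = d.0 → —d→ m3
  m3 = 0 → stopped
LTS(Q): 3 reachable states
  n0 = d.d.0 → —d→ n1
  n1 = d.0 → —d→ n2
  n2 = 0 → stopped
Coarsest stable partition (strong bisimilarity classes):
  B0 = {m0}
  B1 = {m1, n0}
  B2 = {m2, n1}
  B3 = {m3, n2}
m0 ∈ B0, n0 ∈ B1 → different blocks

not bisimilar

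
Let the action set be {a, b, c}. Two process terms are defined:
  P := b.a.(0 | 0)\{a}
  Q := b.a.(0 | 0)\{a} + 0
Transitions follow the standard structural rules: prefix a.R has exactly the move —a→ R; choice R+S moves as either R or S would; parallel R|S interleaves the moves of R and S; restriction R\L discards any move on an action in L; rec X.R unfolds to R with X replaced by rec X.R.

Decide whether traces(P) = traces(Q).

Reachable graph of P (3 states):
  m0 = b.a.(0 | 0)\{a} ⊢ =b=> m1
  m1 = a.(0 | 0)\{a} ⊢ =a=> m2
  m2 = (0 | 0)\{a} ⊢ stopped
Reachable graph of Q (3 states):
  n0 = b.a.(0 | 0)\{a} + 0 ⊢ =b=> n1
  n1 = a.(0 | 0)\{a} ⊢ =a=> n2
  n2 = (0 | 0)\{a} ⊢ stopped
Partition-refinement fixed point:
  B0 = {m0, n0}
  B1 = {m1, n1}
  B2 = {m2, n2}
m0 ∈ B0, n0 ∈ B0 → same block
Bisimilar ⇒ trace-equivalent.

trace-equivalent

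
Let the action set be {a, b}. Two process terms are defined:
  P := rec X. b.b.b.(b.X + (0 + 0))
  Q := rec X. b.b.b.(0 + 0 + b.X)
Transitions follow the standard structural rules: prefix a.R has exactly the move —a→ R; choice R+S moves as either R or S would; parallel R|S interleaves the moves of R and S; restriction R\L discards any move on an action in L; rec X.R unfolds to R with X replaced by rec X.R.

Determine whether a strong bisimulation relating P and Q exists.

YES

P's transition system — 4 states:
  s0 = rec X. b.b.b.(b.X + (0 + 0)) :: -b-> s1
  s1 = b.b.(b.(rec X. b.b.b.(b.X + (0 + 0))) + (0 + 0)) :: -b-> s2
  s2 = b.(b.(rec X. b.b.b.(b.X + (0 + 0))) + (0 + 0)) :: -b-> s3
  s3 = b.(rec X. b.b.b.(b.X + (0 + 0))) + (0 + 0) :: -b-> s0
Q's transition system — 4 states:
  t0 = rec X. b.b.b.(0 + 0 + b.X) :: -b-> t1
  t1 = b.b.(0 + 0 + b.(rec X. b.b.b.(0 + 0 + b.X))) :: -b-> t2
  t2 = b.(0 + 0 + b.(rec X. b.b.b.(0 + 0 + b.X))) :: -b-> t3
  t3 = 0 + 0 + b.(rec X. b.b.b.(0 + 0 + b.X)) :: -b-> t0
Coarsest stable partition (strong bisimilarity classes):
  B0 = {s0, s1, s2, s3, t0, t1, t2, t3}
s0 ∈ B0, t0 ∈ B0 → same block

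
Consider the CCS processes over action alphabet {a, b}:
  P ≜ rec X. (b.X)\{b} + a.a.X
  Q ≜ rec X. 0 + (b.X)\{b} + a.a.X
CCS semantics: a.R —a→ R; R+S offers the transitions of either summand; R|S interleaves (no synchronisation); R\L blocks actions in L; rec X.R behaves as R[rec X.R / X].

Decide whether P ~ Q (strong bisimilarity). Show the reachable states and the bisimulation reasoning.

YES

P's transition system — 2 states:
  s0 = rec X. (b.X)\{b} + a.a.X → =a=> s1
  s1 = a.(rec X. (b.X)\{b} + a.a.X) → =a=> s0
Q's transition system — 2 states:
  t0 = rec X. 0 + (b.X)\{b} + a.a.X → =a=> t1
  t1 = a.(rec X. 0 + (b.X)\{b} + a.a.X) → =a=> t0
Partition-refinement fixed point:
  B0 = {s0, s1, t0, t1}
s0 ∈ B0, t0 ∈ B0 → same block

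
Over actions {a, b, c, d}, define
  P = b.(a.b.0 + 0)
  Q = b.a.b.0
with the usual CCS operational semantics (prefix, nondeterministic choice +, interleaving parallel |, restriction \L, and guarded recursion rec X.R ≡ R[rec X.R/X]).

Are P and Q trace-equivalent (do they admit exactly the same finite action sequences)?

trace-equivalent

P's transition system — 4 states:
  u0 = b.(a.b.0 + 0) | =b=> u1
  u1 = a.b.0 + 0 | =a=> u2
  u2 = b.0 | =b=> u3
  u3 = 0 | stopped
Q's transition system — 4 states:
  v0 = b.a.b.0 | =b=> v1
  v1 = a.b.0 | =a=> v2
  v2 = b.0 | =b=> v3
  v3 = 0 | stopped
Coarsest stable partition (strong bisimilarity classes):
  B0 = {u0, v0}
  B1 = {u1, v1}
  B2 = {u2, v2}
  B3 = {u3, v3}
u0 ∈ B0, v0 ∈ B0 → same block
Bisimilar ⇒ trace-equivalent.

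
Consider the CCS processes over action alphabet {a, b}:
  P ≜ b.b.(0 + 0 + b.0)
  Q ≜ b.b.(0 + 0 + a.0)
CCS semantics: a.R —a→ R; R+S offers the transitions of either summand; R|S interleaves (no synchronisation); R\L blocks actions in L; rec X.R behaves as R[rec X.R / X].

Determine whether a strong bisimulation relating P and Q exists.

not bisimilar

LTS(P): 4 reachable states
  u0 = b.b.(0 + 0 + b.0) → —b→ u1
  u1 = b.(0 + 0 + b.0) → —b→ u2
  u2 = 0 + 0 + b.0 → —b→ u3
  u3 = 0 → ·
LTS(Q): 4 reachable states
  v0 = b.b.(0 + 0 + a.0) → —b→ v1
  v1 = b.(0 + 0 + a.0) → —b→ v2
  v2 = 0 + 0 + a.0 → —a→ v3
  v3 = 0 → ·
Bisimilarity quotient blocks:
  B0 = {u0}
  B1 = {u1}
  B2 = {u2}
  B3 = {u3, v3}
  B4 = {v0}
  B5 = {v1}
  B6 = {v2}
u0 ∈ B0, v0 ∈ B4 → different blocks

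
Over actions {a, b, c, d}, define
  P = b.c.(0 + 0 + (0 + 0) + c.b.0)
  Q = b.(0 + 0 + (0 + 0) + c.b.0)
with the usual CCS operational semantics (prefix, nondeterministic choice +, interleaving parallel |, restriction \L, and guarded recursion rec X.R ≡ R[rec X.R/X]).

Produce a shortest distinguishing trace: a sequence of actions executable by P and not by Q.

bcc

LTS(P): 5 reachable states
  p0 = b.c.(0 + 0 + (0 + 0) + c.b.0) | ··b··> p1
  p1 = c.(0 + 0 + (0 + 0) + c.b.0) | ··c··> p2
  p2 = 0 + 0 + (0 + 0) + c.b.0 | ··c··> p3
  p3 = b.0 | ··b··> p4
  p4 = 0 | stopped
LTS(Q): 4 reachable states
  q0 = b.(0 + 0 + (0 + 0) + c.b.0) | ··b··> q1
  q1 = 0 + 0 + (0 + 0) + c.b.0 | ··c··> q2
  q2 = b.0 | ··b··> q3
  q3 = 0 | stopped
Run σ = ⟨bcc⟩ on P: start {p0}
  step 1 (b): {p1}
  step 2 (c): {p2}
  step 3 (c): {p3}
  — P admits the full trace.
Run σ = ⟨bcc⟩ on Q: start {q0}
  step 1 (b): {q1}
  step 2 (c): {q2}
  step 3 (c): ∅  — Q cannot continue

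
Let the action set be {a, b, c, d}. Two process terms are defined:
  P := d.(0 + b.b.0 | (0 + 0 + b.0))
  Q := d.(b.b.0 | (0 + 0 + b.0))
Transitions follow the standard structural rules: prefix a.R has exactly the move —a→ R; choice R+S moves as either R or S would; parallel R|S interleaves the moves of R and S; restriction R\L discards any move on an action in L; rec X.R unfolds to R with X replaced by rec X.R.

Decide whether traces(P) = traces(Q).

Reachable graph of P (7 states):
  m0 = d.(0 + b.b.0 | (0 + 0 + b.0)) ⊢ =d=> m1
  m1 = 0 + b.b.0 | (0 + 0 + b.0) ⊢ =b=> m2, =b=> m3
  m2 = b.0 | (0 + 0 + b.0) ⊢ =b=> m4, =b=> m5
  m3 = b.b.0 | 0 ⊢ =b=> m5
  m4 = 0 | (0 + 0 + b.0) ⊢ =b=> m6
  m5 = b.0 | 0 ⊢ =b=> m6
  m6 = 0 | 0 ⊢ ∅
Reachable graph of Q (7 states):
  n0 = d.(b.b.0 | (0 + 0 + b.0)) ⊢ =d=> n1
  n1 = b.b.0 | (0 + 0 + b.0) ⊢ =b=> n2, =b=> n3
  n2 = b.0 | (0 + 0 + b.0) ⊢ =b=> n4, =b=> n5
  n3 = b.b.0 | 0 ⊢ =b=> n5
  n4 = 0 | (0 + 0 + b.0) ⊢ =b=> n6
  n5 = b.0 | 0 ⊢ =b=> n6
  n6 = 0 | 0 ⊢ ∅
Bisimilarity quotient blocks:
  B0 = {m0, n0}
  B1 = {m1, n1}
  B2 = {m2, m3, n2, n3}
  B3 = {m4, m5, n4, n5}
  B4 = {m6, n6}
m0 ∈ B0, n0 ∈ B0 → same block
Bisimilar ⇒ trace-equivalent.

traces(P) = traces(Q)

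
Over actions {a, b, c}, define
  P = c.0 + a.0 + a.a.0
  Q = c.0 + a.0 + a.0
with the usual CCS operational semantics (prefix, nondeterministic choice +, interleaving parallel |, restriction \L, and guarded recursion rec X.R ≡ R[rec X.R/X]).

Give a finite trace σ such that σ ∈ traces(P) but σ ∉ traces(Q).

aa

P's transition system — 3 states:
  p0 = c.0 + a.0 + a.a.0 has moves -a-> p1, -a-> p2, -c-> p1
  p1 = 0 has moves ·
  p2 = a.0 has moves -a-> p1
Q's transition system — 2 states:
  q0 = c.0 + a.0 + a.0 has moves -a-> q1, -c-> q1
  q1 = 0 has moves ·
Run σ = ⟨aa⟩ on P: start {p0}
  after a @ step 1: {p1, p2}
  after a @ step 2: {p1}
  P completes σ.
Run σ = ⟨aa⟩ on Q: start {q0}
  after a @ step 1: {q1}
  after a @ step 2: no successor for Q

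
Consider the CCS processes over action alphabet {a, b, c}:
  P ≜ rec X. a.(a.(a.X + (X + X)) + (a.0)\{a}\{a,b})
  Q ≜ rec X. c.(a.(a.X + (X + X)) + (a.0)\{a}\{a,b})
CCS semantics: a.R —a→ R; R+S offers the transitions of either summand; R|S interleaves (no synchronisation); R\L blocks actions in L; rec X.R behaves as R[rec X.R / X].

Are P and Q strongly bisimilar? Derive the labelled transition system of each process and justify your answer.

P's transition system — 3 states:
  p0 = rec X. a.(a.(a.X + (X + X)) + (a.0)\{a}\{a,b}) has moves -a-> p1
  p1 = a.(a.(rec X. a.(a.(a.X + (X + X)) + (a.0)\{a}\{a,b})) + ((rec X. a.(a.(a.X + (X + X)) + (a.0)\{a}\{a,b})) + (rec X. a.(a.(a.X + (X + X)) + (a.0)\{a}\{a,b})))) + (a.0)\{a}\{a,b} has moves -a-> p2
  p2 = a.(rec X. a.(a.(a.X + (X + X)) + (a.0)\{a}\{a,b})) + ((rec X. a.(a.(a.X + (X + X)) + (a.0)\{a}\{a,b})) + (rec X. a.(a.(a.X + (X + X)) + (a.0)\{a}\{a,b}))) has moves -a-> p0, -a-> p1
Q's transition system — 3 states:
  q0 = rec X. c.(a.(a.X + (X + X)) + (a.0)\{a}\{a,b}) has moves -c-> q1
  q1 = a.(a.(rec X. c.(a.(a.X + (X + X)) + (a.0)\{a}\{a,b})) + ((rec X. c.(a.(a.X + (X + X)) + (a.0)\{a}\{a,b})) + (rec X. c.(a.(a.X + (X + X)) + (a.0)\{a}\{a,b})))) + (a.0)\{a}\{a,b} has moves -a-> q2
  q2 = a.(rec X. c.(a.(a.X + (X + X)) + (a.0)\{a}\{a,b})) + ((rec X. c.(a.(a.X + (X + X)) + (a.0)\{a}\{a,b})) + (rec X. c.(a.(a.X + (X + X)) + (a.0)\{a}\{a,b}))) has moves -a-> q0, -c-> q1
Bisimilarity quotient blocks:
  B0 = {p0, p1, p2}
  B1 = {q0}
  B2 = {q1}
  B3 = {q2}
p0 ∈ B0, q0 ∈ B1 → different blocks

not bisimilar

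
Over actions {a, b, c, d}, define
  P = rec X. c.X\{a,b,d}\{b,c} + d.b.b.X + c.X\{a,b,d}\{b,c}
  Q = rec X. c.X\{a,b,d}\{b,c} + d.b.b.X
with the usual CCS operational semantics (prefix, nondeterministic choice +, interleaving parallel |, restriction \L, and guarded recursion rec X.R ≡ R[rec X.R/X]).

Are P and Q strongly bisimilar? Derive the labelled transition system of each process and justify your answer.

P ~ Q

LTS(P): 4 reachable states
  u0 = rec X. c.X\{a,b,d}\{b,c} + d.b.b.X + c.X\{a,b,d}\{b,c} | —c→ u1, —d→ u2
  u1 = (rec X. c.X\{a,b,d}\{b,c} + d.b.b.X + c.X\{a,b,d}\{b,c})\{a,b,d}\{b,c} | deadlocked
  u2 = b.b.(rec X. c.X\{a,b,d}\{b,c} + d.b.b.X + c.X\{a,b,d}\{b,c}) | —b→ u3
  u3 = b.(rec X. c.X\{a,b,d}\{b,c} + d.b.b.X + c.X\{a,b,d}\{b,c}) | —b→ u0
LTS(Q): 4 reachable states
  v0 = rec X. c.X\{a,b,d}\{b,c} + d.b.b.X | —c→ v1, —d→ v2
  v1 = (rec X. c.X\{a,b,d}\{b,c} + d.b.b.X)\{a,b,d}\{b,c} | deadlocked
  v2 = b.b.(rec X. c.X\{a,b,d}\{b,c} + d.b.b.X) | —b→ v3
  v3 = b.(rec X. c.X\{a,b,d}\{b,c} + d.b.b.X) | —b→ v0
Bisimilarity quotient blocks:
  B0 = {u0, v0}
  B1 = {u1, v1}
  B2 = {u2, v2}
  B3 = {u3, v3}
u0 ∈ B0, v0 ∈ B0 → same block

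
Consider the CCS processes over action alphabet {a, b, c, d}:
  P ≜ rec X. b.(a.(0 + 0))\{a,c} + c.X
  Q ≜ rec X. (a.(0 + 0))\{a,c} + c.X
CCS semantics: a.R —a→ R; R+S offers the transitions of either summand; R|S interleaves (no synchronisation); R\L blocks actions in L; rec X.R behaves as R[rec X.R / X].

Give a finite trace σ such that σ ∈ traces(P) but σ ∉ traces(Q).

Reachable graph of P (2 states):
  p0 = rec X. b.(a.(0 + 0))\{a,c} + c.X → -b-> p1, -c-> p0
  p1 = (a.(0 + 0))\{a,c} → (no moves)
Reachable graph of Q (1 states):
  q0 = rec X. (a.(0 + 0))\{a,c} + c.X → -c-> q0
Run σ = ⟨b⟩ on P: start {p0}
  [1] b ⇒ {p1}
  P completes σ.
Run σ = ⟨b⟩ on Q: start {q0}
  [1] b ⇒ no successor for Q

b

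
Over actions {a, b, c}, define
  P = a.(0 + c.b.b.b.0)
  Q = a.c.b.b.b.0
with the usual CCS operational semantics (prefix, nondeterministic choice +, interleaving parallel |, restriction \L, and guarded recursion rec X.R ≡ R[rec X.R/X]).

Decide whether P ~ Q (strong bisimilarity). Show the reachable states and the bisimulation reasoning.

P's transition system — 6 states:
  m0 = a.(0 + c.b.b.b.0) :: -a-> m1
  m1 = 0 + c.b.b.b.0 :: -c-> m2
  m2 = b.b.b.0 :: -b-> m3
  m3 = b.b.0 :: -b-> m4
  m4 = b.0 :: -b-> m5
  m5 = 0 :: deadlocked
Q's transition system — 6 states:
  n0 = a.c.b.b.b.0 :: -a-> n1
  n1 = c.b.b.b.0 :: -c-> n2
  n2 = b.b.b.0 :: -b-> n3
  n3 = b.b.0 :: -b-> n4
  n4 = b.0 :: -b-> n5
  n5 = 0 :: deadlocked
Partition-refinement fixed point:
  B0 = {m0, n0}
  B1 = {m1, n1}
  B2 = {m2, n2}
  B3 = {m3, n3}
  B4 = {m4, n4}
  B5 = {m5, n5}
m0 ∈ B0, n0 ∈ B0 → same block

bisimilar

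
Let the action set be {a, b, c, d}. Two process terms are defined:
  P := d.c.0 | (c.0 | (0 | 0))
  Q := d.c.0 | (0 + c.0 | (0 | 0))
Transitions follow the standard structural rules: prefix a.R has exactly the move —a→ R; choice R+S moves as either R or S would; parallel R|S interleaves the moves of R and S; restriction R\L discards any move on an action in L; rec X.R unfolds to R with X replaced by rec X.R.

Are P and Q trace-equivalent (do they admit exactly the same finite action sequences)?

LTS(P): 6 reachable states
  m0 = d.c.0 | (c.0 | (0 | 0)) | —c→ m1, —d→ m2
  m1 = d.c.0 | (0 | (0 | 0)) | —d→ m3
  m2 = c.0 | (c.0 | (0 | 0)) | —c→ m3, —c→ m4
  m3 = c.0 | (0 | (0 | 0)) | —c→ m5
  m4 = 0 | (c.0 | (0 | 0)) | —c→ m5
  m5 = 0 | (0 | (0 | 0)) | (no moves)
LTS(Q): 6 reachable states
  n0 = d.c.0 | (0 + c.0 | (0 | 0)) | —c→ n1, —d→ n2
  n1 = d.c.0 | (0 | (0 | 0)) | —d→ n3
  n2 = c.0 | (0 + c.0 | (0 | 0)) | —c→ n3, —c→ n4
  n3 = c.0 | (0 | (0 | 0)) | —c→ n5
  n4 = 0 | (0 + c.0 | (0 | 0)) | —c→ n5
  n5 = 0 | (0 | (0 | 0)) | (no moves)
Partition-refinement fixed point:
  B0 = {m0, n0}
  B1 = {m1, n1}
  B2 = {m3, m4, n3, n4}
  B3 = {m5, n5}
  B4 = {m2, n2}
m0 ∈ B0, n0 ∈ B0 → same block
Bisimilar ⇒ trace-equivalent.

traces(P) = traces(Q)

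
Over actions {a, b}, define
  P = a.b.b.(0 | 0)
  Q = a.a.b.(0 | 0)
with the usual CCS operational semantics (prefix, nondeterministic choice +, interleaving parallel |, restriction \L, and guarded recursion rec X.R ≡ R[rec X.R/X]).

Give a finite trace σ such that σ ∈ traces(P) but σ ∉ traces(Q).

ab

P's transition system — 4 states:
  p0 = a.b.b.(0 | 0) ⊢ —a→ p1
  p1 = b.b.(0 | 0) ⊢ —b→ p2
  p2 = b.(0 | 0) ⊢ —b→ p3
  p3 = 0 | 0 ⊢ ∅
Q's transition system — 4 states:
  q0 = a.a.b.(0 | 0) ⊢ —a→ q1
  q1 = a.b.(0 | 0) ⊢ —a→ q2
  q2 = b.(0 | 0) ⊢ —b→ q3
  q3 = 0 | 0 ⊢ ∅
Executing ab from P (initial set {p0}):
  step 1 (a): {p1}
  step 2 (b): {p2}
  ✓ P
Executing ab from Q (initial set {q0}):
  step 1 (a): {q1}
  step 2 (b): ∅ (Q stuck)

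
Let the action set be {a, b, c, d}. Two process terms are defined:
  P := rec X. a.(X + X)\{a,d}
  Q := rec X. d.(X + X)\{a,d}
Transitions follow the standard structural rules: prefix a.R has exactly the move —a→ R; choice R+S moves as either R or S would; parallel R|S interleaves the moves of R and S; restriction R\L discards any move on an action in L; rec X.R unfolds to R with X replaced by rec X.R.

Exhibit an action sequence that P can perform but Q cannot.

Reachable graph of P (2 states):
  u0 = rec X. a.(X + X)\{a,d} ⊢ =a=> u1
  u1 = ((rec X. a.(X + X)\{a,d}) + (rec X. a.(X + X)\{a,d}))\{a,d} ⊢ ·
Reachable graph of Q (2 states):
  v0 = rec X. d.(X + X)\{a,d} ⊢ =d=> v1
  v1 = ((rec X. d.(X + X)\{a,d}) + (rec X. d.(X + X)\{a,d}))\{a,d} ⊢ ·
Trace ⟨a⟩ through P, begin at {u0}:
  after a @ step 1: {u1}
  P completes σ.
Trace ⟨a⟩ through Q, begin at {v0}:
  after a @ step 1: no successor for Q

a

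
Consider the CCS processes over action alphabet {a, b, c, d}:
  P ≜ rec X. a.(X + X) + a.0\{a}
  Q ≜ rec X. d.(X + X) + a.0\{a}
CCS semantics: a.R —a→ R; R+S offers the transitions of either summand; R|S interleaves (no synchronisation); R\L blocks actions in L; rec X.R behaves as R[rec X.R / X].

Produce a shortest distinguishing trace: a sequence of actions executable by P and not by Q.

aa

Reachable graph of P (3 states):
  p0 = rec X. a.(X + X) + a.0\{a} → ··a··> p1, ··a··> p2
  p1 = (rec X. a.(X + X) + a.0\{a}) + (rec X. a.(X + X) + a.0\{a}) → ··a··> p1, ··a··> p2
  p2 = 0\{a} → ·
Reachable graph of Q (3 states):
  q0 = rec X. d.(X + X) + a.0\{a} → ··a··> q1, ··d··> q2
  q1 = 0\{a} → ·
  q2 = (rec X. d.(X + X) + a.0\{a}) + (rec X. d.(X + X) + a.0\{a}) → ··a··> q1, ··d··> q2
Trace ⟨aa⟩ through P, begin at {p0}:
  after a @ step 1: {p1, p2}
  after a @ step 2: {p1, p2}
  ✓ P
Trace ⟨aa⟩ through Q, begin at {q0}:
  after a @ step 1: {q1}
  after a @ step 2: ∅ (Q stuck)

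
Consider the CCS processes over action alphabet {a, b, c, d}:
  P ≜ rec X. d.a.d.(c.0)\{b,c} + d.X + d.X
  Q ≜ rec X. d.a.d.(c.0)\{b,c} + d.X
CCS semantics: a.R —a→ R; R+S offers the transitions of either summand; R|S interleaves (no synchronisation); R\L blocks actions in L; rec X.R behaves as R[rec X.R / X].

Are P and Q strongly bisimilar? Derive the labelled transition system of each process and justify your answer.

YES

Reachable graph of P (4 states):
  s0 = rec X. d.a.d.(c.0)\{b,c} + d.X + d.X :: =d=> s0, =d=> s1
  s1 = a.d.(c.0)\{b,c} :: =a=> s2
  s2 = d.(c.0)\{b,c} :: =d=> s3
  s3 = (c.0)\{b,c} :: ·
Reachable graph of Q (4 states):
  t0 = rec X. d.a.d.(c.0)\{b,c} + d.X :: =d=> t0, =d=> t1
  t1 = a.d.(c.0)\{b,c} :: =a=> t2
  t2 = d.(c.0)\{b,c} :: =d=> t3
  t3 = (c.0)\{b,c} :: ·
Bisimilarity quotient blocks:
  B0 = {s0, t0}
  B1 = {s1, t1}
  B2 = {s2, t2}
  B3 = {s3, t3}
s0 ∈ B0, t0 ∈ B0 → same block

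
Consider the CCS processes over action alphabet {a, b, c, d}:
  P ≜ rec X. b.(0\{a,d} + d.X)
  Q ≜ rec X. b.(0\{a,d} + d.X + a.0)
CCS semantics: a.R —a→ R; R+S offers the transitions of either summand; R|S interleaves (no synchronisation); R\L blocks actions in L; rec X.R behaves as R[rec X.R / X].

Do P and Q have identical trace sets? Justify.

traces(P) ≠ traces(Q) — witness ⟨ba⟩

LTS(P): 2 reachable states
  s0 = rec X. b.(0\{a,d} + d.X) | =b=> s1
  s1 = 0\{a,d} + d.(rec X. b.(0\{a,d} + d.X)) | =d=> s0
LTS(Q): 3 reachable states
  t0 = rec X. b.(0\{a,d} + d.X + a.0) | =b=> t1
  t1 = 0\{a,d} + d.(rec X. b.(0\{a,d} + d.X + a.0)) + a.0 | =a=> t2, =d=> t0
  t2 = 0 | ∅
Run σ = ⟨ba⟩ on Q: start {t0}
  [1] b ⇒ {t1}
  [2] a ⇒ {t2}
  Q completes σ.
Run σ = ⟨ba⟩ on P: start {s0}
  [1] b ⇒ {s1}
  [2] a ⇒ ∅ (P stuck)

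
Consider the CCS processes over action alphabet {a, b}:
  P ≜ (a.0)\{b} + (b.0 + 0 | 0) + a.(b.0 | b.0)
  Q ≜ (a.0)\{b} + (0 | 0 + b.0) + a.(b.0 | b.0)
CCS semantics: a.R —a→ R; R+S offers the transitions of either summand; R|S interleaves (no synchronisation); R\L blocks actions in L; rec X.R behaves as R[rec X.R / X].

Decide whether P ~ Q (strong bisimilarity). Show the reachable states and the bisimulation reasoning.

bisimilar

LTS(P): 7 reachable states
  u0 = (a.0)\{b} + (b.0 + 0 | 0) + a.(b.0 | b.0) | —a→ u1, —a→ u2, —b→ u3
  u1 = 0\{b} | ∅
  u2 = b.0 | b.0 | —b→ u4, —b→ u5
  u3 = 0 | ∅
  u4 = 0 | b.0 | —b→ u6
  u5 = b.0 | 0 | —b→ u6
  u6 = 0 | 0 | ∅
LTS(Q): 7 reachable states
  v0 = (a.0)\{b} + (0 | 0 + b.0) + a.(b.0 | b.0) | —a→ v1, —a→ v2, —b→ v3
  v1 = 0\{b} | ∅
  v2 = b.0 | b.0 | —b→ v4, —b→ v5
  v3 = 0 | ∅
  v4 = 0 | b.0 | —b→ v6
  v5 = b.0 | 0 | —b→ v6
  v6 = 0 | 0 | ∅
Coarsest stable partition (strong bisimilarity classes):
  B0 = {u0, v0}
  B1 = {u2, v2}
  B2 = {u4, u5, v4, v5}
  B3 = {u1, u3, u6, v1, v3, v6}
u0 ∈ B0, v0 ∈ B0 → same block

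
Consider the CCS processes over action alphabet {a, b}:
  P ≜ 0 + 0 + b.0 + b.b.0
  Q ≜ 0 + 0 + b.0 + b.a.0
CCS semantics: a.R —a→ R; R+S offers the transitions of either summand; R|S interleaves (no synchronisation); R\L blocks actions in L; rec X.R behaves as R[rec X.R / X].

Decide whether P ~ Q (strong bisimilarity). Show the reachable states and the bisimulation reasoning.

P's transition system — 3 states:
  m0 = 0 + 0 + b.0 + b.b.0 has moves —b→ m1, —b→ m2
  m1 = 0 has moves stopped
  m2 = b.0 has moves —b→ m1
Q's transition system — 3 states:
  n0 = 0 + 0 + b.0 + b.a.0 has moves —b→ n1, —b→ n2
  n1 = 0 has moves stopped
  n2 = a.0 has moves —a→ n1
Bisimilarity quotient blocks:
  B0 = {m0}
  B1 = {m2}
  B2 = {m1, n1}
  B3 = {n0}
  B4 = {n2}
m0 ∈ B0, n0 ∈ B3 → different blocks

NO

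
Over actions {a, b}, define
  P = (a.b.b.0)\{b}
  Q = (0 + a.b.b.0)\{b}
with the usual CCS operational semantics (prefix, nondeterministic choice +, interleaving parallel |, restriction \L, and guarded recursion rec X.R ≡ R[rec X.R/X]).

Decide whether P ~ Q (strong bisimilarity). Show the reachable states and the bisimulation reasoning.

LTS(P): 2 reachable states
  p0 = (a.b.b.0)\{b} :: --a--▸ p1
  p1 = (b.b.0)\{b} :: ·
LTS(Q): 2 reachable states
  q0 = (0 + a.b.b.0)\{b} :: --a--▸ q1
  q1 = (b.b.0)\{b} :: ·
Bisimilarity quotient blocks:
  B0 = {p0, q0}
  B1 = {p1, q1}
p0 ∈ B0, q0 ∈ B0 → same block

P ~ Q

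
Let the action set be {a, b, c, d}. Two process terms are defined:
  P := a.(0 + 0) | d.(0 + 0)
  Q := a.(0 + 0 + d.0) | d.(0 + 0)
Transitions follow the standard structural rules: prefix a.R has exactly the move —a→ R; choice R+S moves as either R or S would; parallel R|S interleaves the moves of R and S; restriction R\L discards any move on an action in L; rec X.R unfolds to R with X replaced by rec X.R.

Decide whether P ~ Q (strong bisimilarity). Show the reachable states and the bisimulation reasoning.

LTS(P): 4 reachable states
  p0 = a.(0 + 0) | d.(0 + 0) | --a--▸ p1, --d--▸ p2
  p1 = (0 + 0) | d.(0 + 0) | --d--▸ p3
  p2 = a.(0 + 0) | (0 + 0) | --a--▸ p3
  p3 = (0 + 0) | (0 + 0) | stopped
LTS(Q): 6 reachable states
  q0 = a.(0 + 0 + d.0) | d.(0 + 0) | --a--▸ q1, --d--▸ q2
  q1 = (0 + 0 + d.0) | d.(0 + 0) | --d--▸ q3, --d--▸ q4
  q2 = a.(0 + 0 + d.0) | (0 + 0) | --a--▸ q3
  q3 = (0 + 0 + d.0) | (0 + 0) | --d--▸ q5
  q4 = 0 | d.(0 + 0) | --d--▸ q5
  q5 = 0 | (0 + 0) | stopped
Partition-refinement fixed point:
  B0 = {p0}
  B1 = {p2}
  B2 = {p3, q5}
  B3 = {p1, q3, q4}
  B4 = {q0}
  B5 = {q1}
  B6 = {q2}
p0 ∈ B0, q0 ∈ B4 → different blocks

NO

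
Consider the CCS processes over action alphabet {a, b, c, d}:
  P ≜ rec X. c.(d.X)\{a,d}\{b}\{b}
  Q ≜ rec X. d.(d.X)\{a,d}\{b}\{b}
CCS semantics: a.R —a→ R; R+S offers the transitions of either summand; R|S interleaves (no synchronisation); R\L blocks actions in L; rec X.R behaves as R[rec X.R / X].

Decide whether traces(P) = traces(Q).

NO — witness ⟨c⟩

P's transition system — 2 states:
  m0 = rec X. c.(d.X)\{a,d}\{b}\{b} → =c=> m1
  m1 = (d.(rec X. c.(d.X)\{a,d}\{b}\{b}))\{a,d}\{b}\{b} → ∅
Q's transition system — 2 states:
  n0 = rec X. d.(d.X)\{a,d}\{b}\{b} → =d=> n1
  n1 = (d.(rec X. d.(d.X)\{a,d}\{b}\{b}))\{a,d}\{b}\{b} → ∅
Executing c from P (initial set {m0}):
  [1] c ⇒ {m1}
  — P admits the full trace.
Executing c from Q (initial set {n0}):
  [1] c ⇒ no successor for Q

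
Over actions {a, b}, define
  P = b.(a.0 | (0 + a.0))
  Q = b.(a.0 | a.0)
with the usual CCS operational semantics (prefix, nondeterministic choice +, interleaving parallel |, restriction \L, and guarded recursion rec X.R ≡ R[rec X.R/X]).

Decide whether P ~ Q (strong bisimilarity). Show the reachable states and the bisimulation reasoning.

P's transition system — 5 states:
  m0 = b.(a.0 | (0 + a.0)) ⊢ =b=> m1
  m1 = a.0 | (0 + a.0) ⊢ =a=> m2, =a=> m3
  m2 = 0 | (0 + a.0) ⊢ =a=> m4
  m3 = a.0 | 0 ⊢ =a=> m4
  m4 = 0 | 0 ⊢ stopped
Q's transition system — 5 states:
  n0 = b.(a.0 | a.0) ⊢ =b=> n1
  n1 = a.0 | a.0 ⊢ =a=> n2, =a=> n3
  n2 = 0 | a.0 ⊢ =a=> n4
  n3 = a.0 | 0 ⊢ =a=> n4
  n4 = 0 | 0 ⊢ stopped
Partition-refinement fixed point:
  B0 = {m0, n0}
  B1 = {m1, n1}
  B2 = {m2, m3, n2, n3}
  B3 = {m4, n4}
m0 ∈ B0, n0 ∈ B0 → same block

bisimilar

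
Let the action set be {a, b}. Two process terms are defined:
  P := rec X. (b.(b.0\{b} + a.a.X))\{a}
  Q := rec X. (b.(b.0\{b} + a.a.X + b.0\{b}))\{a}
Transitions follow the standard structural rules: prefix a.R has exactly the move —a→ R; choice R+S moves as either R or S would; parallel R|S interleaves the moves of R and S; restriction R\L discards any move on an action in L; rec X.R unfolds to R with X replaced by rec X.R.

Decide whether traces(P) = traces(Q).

trace-equivalent

LTS(P): 3 reachable states
  s0 = rec X. (b.(b.0\{b} + a.a.X))\{a} :: -b-> s1
  s1 = (b.0\{b} + a.a.(rec X. (b.(b.0\{b} + a.a.X))\{a}))\{a} :: -b-> s2
  s2 = 0\{b}\{a} :: stopped
LTS(Q): 3 reachable states
  t0 = rec X. (b.(b.0\{b} + a.a.X + b.0\{b}))\{a} :: -b-> t1
  t1 = (b.0\{b} + a.a.(rec X. (b.(b.0\{b} + a.a.X + b.0\{b}))\{a}) + b.0\{b})\{a} :: -b-> t2
  t2 = 0\{b}\{a} :: stopped
Bisimilarity quotient blocks:
  B0 = {s0, t0}
  B1 = {s1, t1}
  B2 = {s2, t2}
s0 ∈ B0, t0 ∈ B0 → same block
Bisimilar ⇒ trace-equivalent.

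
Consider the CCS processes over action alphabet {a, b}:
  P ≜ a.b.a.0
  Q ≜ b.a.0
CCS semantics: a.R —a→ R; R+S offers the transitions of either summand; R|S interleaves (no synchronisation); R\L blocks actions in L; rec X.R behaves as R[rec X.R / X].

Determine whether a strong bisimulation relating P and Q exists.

P ≁ Q

LTS(P): 4 reachable states
  p0 = a.b.a.0 ⊢ —a→ p1
  p1 = b.a.0 ⊢ —b→ p2
  p2 = a.0 ⊢ —a→ p3
  p3 = 0 ⊢ ∅
LTS(Q): 3 reachable states
  q0 = b.a.0 ⊢ —b→ q1
  q1 = a.0 ⊢ —a→ q2
  q2 = 0 ⊢ ∅
Partition-refinement fixed point:
  B0 = {p0}
  B1 = {p1, q0}
  B2 = {p2, q1}
  B3 = {p3, q2}
p0 ∈ B0, q0 ∈ B1 → different blocks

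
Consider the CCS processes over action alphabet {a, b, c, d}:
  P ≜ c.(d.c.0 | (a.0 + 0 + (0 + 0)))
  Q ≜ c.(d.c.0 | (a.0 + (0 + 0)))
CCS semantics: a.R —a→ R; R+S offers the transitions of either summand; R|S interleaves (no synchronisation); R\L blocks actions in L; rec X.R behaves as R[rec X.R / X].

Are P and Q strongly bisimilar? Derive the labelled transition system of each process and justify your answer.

Reachable graph of P (7 states):
  s0 = c.(d.c.0 | (a.0 + 0 + (0 + 0))) | ··c··> s1
  s1 = d.c.0 | (a.0 + 0 + (0 + 0)) | ··a··> s2, ··d··> s3
  s2 = d.c.0 | 0 | ··d··> s4
  s3 = c.0 | (a.0 + 0 + (0 + 0)) | ··a··> s4, ··c··> s5
  s4 = c.0 | 0 | ··c··> s6
  s5 = 0 | (a.0 + 0 + (0 + 0)) | ··a··> s6
  s6 = 0 | 0 | stopped
Reachable graph of Q (7 states):
  t0 = c.(d.c.0 | (a.0 + (0 + 0))) | ··c··> t1
  t1 = d.c.0 | (a.0 + (0 + 0)) | ··a··> t2, ··d··> t3
  t2 = d.c.0 | 0 | ··d··> t4
  t3 = c.0 | (a.0 + (0 + 0)) | ··a··> t4, ··c··> t5
  t4 = c.0 | 0 | ··c··> t6
  t5 = 0 | (a.0 + (0 + 0)) | ··a··> t6
  t6 = 0 | 0 | stopped
Bisimilarity quotient blocks:
  B0 = {s0, t0}
  B1 = {s1, t1}
  B2 = {s2, t2}
  B3 = {s4, t4}
  B4 = {s6, t6}
  B5 = {s3, t3}
  B6 = {s5, t5}
s0 ∈ B0, t0 ∈ B0 → same block

bisimilar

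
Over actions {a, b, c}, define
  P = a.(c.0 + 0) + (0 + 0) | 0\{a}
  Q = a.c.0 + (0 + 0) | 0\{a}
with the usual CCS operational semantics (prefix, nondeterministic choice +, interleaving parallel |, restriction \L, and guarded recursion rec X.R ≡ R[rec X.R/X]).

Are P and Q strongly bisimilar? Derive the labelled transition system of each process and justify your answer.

LTS(P): 3 reachable states
  m0 = a.(c.0 + 0) + (0 + 0) | 0\{a} | =a=> m1
  m1 = c.0 + 0 | =c=> m2
  m2 = 0 | ·
LTS(Q): 3 reachable states
  n0 = a.c.0 + (0 + 0) | 0\{a} | =a=> n1
  n1 = c.0 | =c=> n2
  n2 = 0 | ·
Partition-refinement fixed point:
  B0 = {m0, n0}
  B1 = {m1, n1}
  B2 = {m2, n2}
m0 ∈ B0, n0 ∈ B0 → same block

YES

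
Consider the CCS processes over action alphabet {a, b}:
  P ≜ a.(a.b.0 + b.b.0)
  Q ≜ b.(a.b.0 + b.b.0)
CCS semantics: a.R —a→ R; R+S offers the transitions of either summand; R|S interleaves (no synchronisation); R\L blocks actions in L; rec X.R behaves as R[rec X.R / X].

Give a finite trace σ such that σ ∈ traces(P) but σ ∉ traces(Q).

Reachable graph of P (4 states):
  u0 = a.(a.b.0 + b.b.0) :: =a=> u1
  u1 = a.b.0 + b.b.0 :: =a=> u2, =b=> u2
  u2 = b.0 :: =b=> u3
  u3 = 0 :: deadlocked
Reachable graph of Q (4 states):
  v0 = b.(a.b.0 + b.b.0) :: =b=> v1
  v1 = a.b.0 + b.b.0 :: =a=> v2, =b=> v2
  v2 = b.0 :: =b=> v3
  v3 = 0 :: deadlocked
Executing a from P (initial set {u0}):
  [1] a ⇒ {u1}
  P completes σ.
Executing a from Q (initial set {v0}):
  [1] a ⇒ ∅  — Q cannot continue

a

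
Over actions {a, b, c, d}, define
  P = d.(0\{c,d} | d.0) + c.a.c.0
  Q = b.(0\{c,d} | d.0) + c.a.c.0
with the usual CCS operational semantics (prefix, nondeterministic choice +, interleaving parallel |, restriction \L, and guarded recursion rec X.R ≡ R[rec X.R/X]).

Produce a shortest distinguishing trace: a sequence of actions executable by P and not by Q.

d

LTS(P): 6 reachable states
  s0 = d.(0\{c,d} | d.0) + c.a.c.0 :: —c→ s1, —d→ s2
  s1 = a.c.0 :: —a→ s3
  s2 = 0\{c,d} | d.0 :: —d→ s4
  s3 = c.0 :: —c→ s5
  s4 = 0\{c,d} | 0 :: ·
  s5 = 0 :: ·
LTS(Q): 6 reachable states
  t0 = b.(0\{c,d} | d.0) + c.a.c.0 :: —b→ t1, —c→ t2
  t1 = 0\{c,d} | d.0 :: —d→ t3
  t2 = a.c.0 :: —a→ t4
  t3 = 0\{c,d} | 0 :: ·
  t4 = c.0 :: —c→ t5
  t5 = 0 :: ·
Run σ = ⟨d⟩ on P: start {s0}
  [1] d ⇒ {s2}
  P completes σ.
Run σ = ⟨d⟩ on Q: start {t0}
  [1] d ⇒ no successor for Q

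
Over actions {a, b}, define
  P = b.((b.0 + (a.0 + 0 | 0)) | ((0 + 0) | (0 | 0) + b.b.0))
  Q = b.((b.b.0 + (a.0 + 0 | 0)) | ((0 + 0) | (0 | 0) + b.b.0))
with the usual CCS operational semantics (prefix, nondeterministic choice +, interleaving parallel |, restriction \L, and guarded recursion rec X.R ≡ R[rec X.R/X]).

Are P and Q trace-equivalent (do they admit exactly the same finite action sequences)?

NO — witness ⟨bbbbb⟩

LTS(P): 7 reachable states
  p0 = b.((b.0 + (a.0 + 0 | 0)) | ((0 + 0) | (0 | 0) + b.b.0)) | =b=> p1
  p1 = (b.0 + (a.0 + 0 | 0)) | ((0 + 0) | (0 | 0) + b.b.0) | =a=> p2, =b=> p2, =b=> p3
  p2 = 0 | ((0 + 0) | (0 | 0) + b.b.0) | =b=> p4
  p3 = (b.0 + (a.0 + 0 | 0)) | b.0 | =a=> p4, =b=> p4, =b=> p5
  p4 = 0 | b.0 | =b=> p6
  p5 = (b.0 + (a.0 + 0 | 0)) | 0 | =a=> p6, =b=> p6
  p6 = 0 | 0 | deadlocked
LTS(Q): 10 reachable states
  q0 = b.((b.b.0 + (a.0 + 0 | 0)) | ((0 + 0) | (0 | 0) + b.b.0)) | =b=> q1
  q1 = (b.b.0 + (a.0 + 0 | 0)) | ((0 + 0) | (0 | 0) + b.b.0) | =a=> q2, =b=> q3, =b=> q4
  q2 = 0 | ((0 + 0) | (0 | 0) + b.b.0) | =b=> q5
  q3 = (b.b.0 + (a.0 + 0 | 0)) | b.0 | =a=> q5, =b=> q6, =b=> q7
  q4 = b.0 | ((0 + 0) | (0 | 0) + b.b.0) | =b=> q2, =b=> q7
  q5 = 0 | b.0 | =b=> q8
  q6 = (b.b.0 + (a.0 + 0 | 0)) | 0 | =a=> q8, =b=> q9
  q7 = b.0 | b.0 | =b=> q5, =b=> q9
  q8 = 0 | 0 | deadlocked
  q9 = b.0 | 0 | =b=> q8
Executing bbbbb from Q (initial set {q0}):
  [1] b ⇒ {q1}
  [2] b ⇒ {q3, q4}
  [3] b ⇒ {q2, q6, q7}
  [4] b ⇒ {q5, q9}
  [5] b ⇒ {q8}
  Q completes σ.
Executing bbbbb from P (initial set {p0}):
  [1] b ⇒ {p1}
  [2] b ⇒ {p2, p3}
  [3] b ⇒ {p4, p5}
  [4] b ⇒ {p6}
  [5] b ⇒ ∅ (P stuck)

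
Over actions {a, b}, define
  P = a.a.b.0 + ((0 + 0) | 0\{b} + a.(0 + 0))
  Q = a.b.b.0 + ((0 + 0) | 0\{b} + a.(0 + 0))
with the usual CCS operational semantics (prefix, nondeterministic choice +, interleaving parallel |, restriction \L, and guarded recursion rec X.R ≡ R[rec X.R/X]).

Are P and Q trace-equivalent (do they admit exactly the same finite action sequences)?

P's transition system — 5 states:
  u0 = a.a.b.0 + ((0 + 0) | 0\{b} + a.(0 + 0)) → —a→ u1, —a→ u2
  u1 = 0 + 0 → stopped
  u2 = a.b.0 → —a→ u3
  u3 = b.0 → —b→ u4
  u4 = 0 → stopped
Q's transition system — 5 states:
  v0 = a.b.b.0 + ((0 + 0) | 0\{b} + a.(0 + 0)) → —a→ v1, —a→ v2
  v1 = 0 + 0 → stopped
  v2 = b.b.0 → —b→ v3
  v3 = b.0 → —b→ v4
  v4 = 0 → stopped
Run σ = ⟨aa⟩ on P: start {u0}
  [1] a ⇒ {u1, u2}
  [2] a ⇒ {u3}
  P completes σ.
Run σ = ⟨aa⟩ on Q: start {v0}
  [1] a ⇒ {v1, v2}
  [2] a ⇒ ∅  — Q cannot continue

traces(P) ≠ traces(Q) — witness ⟨aa⟩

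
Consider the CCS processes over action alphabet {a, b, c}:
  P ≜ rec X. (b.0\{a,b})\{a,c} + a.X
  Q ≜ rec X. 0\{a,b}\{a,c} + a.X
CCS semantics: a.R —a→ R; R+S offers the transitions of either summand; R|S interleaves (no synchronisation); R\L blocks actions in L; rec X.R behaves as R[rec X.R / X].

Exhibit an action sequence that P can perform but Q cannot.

b

P's transition system — 2 states:
  s0 = rec X. (b.0\{a,b})\{a,c} + a.X | —a→ s0, —b→ s1
  s1 = 0\{a,b}\{a,c} | deadlocked
Q's transition system — 1 states:
  t0 = rec X. 0\{a,b}\{a,c} + a.X | —a→ t0
Trace ⟨b⟩ through P, begin at {s0}:
  [1] b ⇒ {s1}
  ✓ P
Trace ⟨b⟩ through Q, begin at {t0}:
  [1] b ⇒ ∅ (Q stuck)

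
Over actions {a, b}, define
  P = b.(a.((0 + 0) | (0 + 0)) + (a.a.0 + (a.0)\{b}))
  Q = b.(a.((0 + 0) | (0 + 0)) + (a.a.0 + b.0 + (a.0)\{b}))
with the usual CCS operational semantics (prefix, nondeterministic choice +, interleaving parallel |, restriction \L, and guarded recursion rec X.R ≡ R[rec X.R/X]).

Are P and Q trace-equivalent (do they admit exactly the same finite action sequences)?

NO — witness ⟨bb⟩

P's transition system — 6 states:
  m0 = b.(a.((0 + 0) | (0 + 0)) + (a.a.0 + (a.0)\{b})) :: --b--▸ m1
  m1 = a.((0 + 0) | (0 + 0)) + (a.a.0 + (a.0)\{b}) :: --a--▸ m2, --a--▸ m3, --a--▸ m4
  m2 = (0 + 0) | (0 + 0) :: (no moves)
  m3 = 0\{b} :: (no moves)
  m4 = a.0 :: --a--▸ m5
  m5 = 0 :: (no moves)
Q's transition system — 6 states:
  n0 = b.(a.((0 + 0) | (0 + 0)) + (a.a.0 + b.0 + (a.0)\{b})) :: --b--▸ n1
  n1 = a.((0 + 0) | (0 + 0)) + (a.a.0 + b.0 + (a.0)\{b}) :: --a--▸ n2, --a--▸ n3, --a--▸ n4, --b--▸ n5
  n2 = (0 + 0) | (0 + 0) :: (no moves)
  n3 = 0\{b} :: (no moves)
  n4 = a.0 :: --a--▸ n5
  n5 = 0 :: (no moves)
Run σ = ⟨bb⟩ on Q: start {n0}
  [1] b ⇒ {n1}
  [2] b ⇒ {n5}
  ✓ Q
Run σ = ⟨bb⟩ on P: start {m0}
  [1] b ⇒ {m1}
  [2] b ⇒ ∅  — P cannot continue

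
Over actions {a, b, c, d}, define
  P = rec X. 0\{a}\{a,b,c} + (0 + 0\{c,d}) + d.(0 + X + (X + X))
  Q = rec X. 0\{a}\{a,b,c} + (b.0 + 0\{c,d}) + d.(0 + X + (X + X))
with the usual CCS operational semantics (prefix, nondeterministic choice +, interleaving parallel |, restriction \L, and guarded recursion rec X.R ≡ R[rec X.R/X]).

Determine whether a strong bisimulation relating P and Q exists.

Reachable graph of P (2 states):
  s0 = rec X. 0\{a}\{a,b,c} + (0 + 0\{c,d}) + d.(0 + X + (X + X)) → ··d··> s1
  s1 = 0 + (rec X. 0\{a}\{a,b,c} + (0 + 0\{c,d}) + d.(0 + X + (X + X))) + ((rec X. 0\{a}\{a,b,c} + (0 + 0\{c,d}) + d.(0 + X + (X + X))) + (rec X. 0\{a}\{a,b,c} + (0 + 0\{c,d}) + d.(0 + X + (X + X)))) → ··d··> s1
Reachable graph of Q (3 states):
  t0 = rec X. 0\{a}\{a,b,c} + (b.0 + 0\{c,d}) + d.(0 + X + (X + X)) → ··b··> t1, ··d··> t2
  t1 = 0 → stopped
  t2 = 0 + (rec X. 0\{a}\{a,b,c} + (b.0 + 0\{c,d}) + d.(0 + X + (X + X))) + ((rec X. 0\{a}\{a,b,c} + (b.0 + 0\{c,d}) + d.(0 + X + (X + X))) + (rec X. 0\{a}\{a,b,c} + (b.0 + 0\{c,d}) + d.(0 + X + (X + X)))) → ··b··> t1, ··d··> t2
Coarsest stable partition (strong bisimilarity classes):
  B0 = {s0, s1}
  B1 = {t0, t2}
  B2 = {t1}
s0 ∈ B0, t0 ∈ B1 → different blocks

NO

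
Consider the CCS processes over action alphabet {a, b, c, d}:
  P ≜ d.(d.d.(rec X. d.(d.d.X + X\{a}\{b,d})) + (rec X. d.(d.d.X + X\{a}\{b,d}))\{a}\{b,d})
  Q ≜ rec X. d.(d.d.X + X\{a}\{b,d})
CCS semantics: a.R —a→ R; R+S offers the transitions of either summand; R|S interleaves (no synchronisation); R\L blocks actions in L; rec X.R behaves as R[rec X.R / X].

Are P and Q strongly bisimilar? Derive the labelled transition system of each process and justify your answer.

YES

Reachable graph of P (4 states):
  m0 = d.(d.d.(rec X. d.(d.d.X + X\{a}\{b,d})) + (rec X. d.(d.d.X + X\{a}\{b,d}))\{a}\{b,d}) has moves —d→ m1
  m1 = d.d.(rec X. d.(d.d.X + X\{a}\{b,d})) + (rec X. d.(d.d.X + X\{a}\{b,d}))\{a}\{b,d} has moves —d→ m2
  m2 = d.(rec X. d.(d.d.X + X\{a}\{b,d})) has moves —d→ m3
  m3 = rec X. d.(d.d.X + X\{a}\{b,d}) has moves —d→ m1
Reachable graph of Q (3 states):
  n0 = rec X. d.(d.d.X + X\{a}\{b,d}) has moves —d→ n1
  n1 = d.d.(rec X. d.(d.d.X + X\{a}\{b,d})) + (rec X. d.(d.d.X + X\{a}\{b,d}))\{a}\{b,d} has moves —d→ n2
  n2 = d.(rec X. d.(d.d.X + X\{a}\{b,d})) has moves —d→ n0
Coarsest stable partition (strong bisimilarity classes):
  B0 = {m0, m1, m2, m3, n0, n1, n2}
m0 ∈ B0, n0 ∈ B0 → same block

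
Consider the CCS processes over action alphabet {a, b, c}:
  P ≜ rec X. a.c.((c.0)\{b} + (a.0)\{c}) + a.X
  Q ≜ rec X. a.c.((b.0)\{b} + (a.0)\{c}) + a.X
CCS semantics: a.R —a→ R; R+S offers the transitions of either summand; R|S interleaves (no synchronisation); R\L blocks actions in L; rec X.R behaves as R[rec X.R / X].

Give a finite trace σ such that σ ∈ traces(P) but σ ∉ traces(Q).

Reachable graph of P (5 states):
  p0 = rec X. a.c.((c.0)\{b} + (a.0)\{c}) + a.X ⊢ ··a··> p0, ··a··> p1
  p1 = c.((c.0)\{b} + (a.0)\{c}) ⊢ ··c··> p2
  p2 = (c.0)\{b} + (a.0)\{c} ⊢ ··a··> p3, ··c··> p4
  p3 = 0\{c} ⊢ stopped
  p4 = 0\{b} ⊢ stopped
Reachable graph of Q (4 states):
  q0 = rec X. a.c.((b.0)\{b} + (a.0)\{c}) + a.X ⊢ ··a··> q0, ··a··> q1
  q1 = c.((b.0)\{b} + (a.0)\{c}) ⊢ ··c··> q2
  q2 = (b.0)\{b} + (a.0)\{c} ⊢ ··a··> q3
  q3 = 0\{c} ⊢ stopped
Executing acc from P (initial set {p0}):
  step 1 (a): {p0, p1}
  step 2 (c): {p2}
  step 3 (c): {p4}
  — P admits the full trace.
Executing acc from Q (initial set {q0}):
  step 1 (a): {q0, q1}
  step 2 (c): {q2}
  step 3 (c): no successor for Q

acc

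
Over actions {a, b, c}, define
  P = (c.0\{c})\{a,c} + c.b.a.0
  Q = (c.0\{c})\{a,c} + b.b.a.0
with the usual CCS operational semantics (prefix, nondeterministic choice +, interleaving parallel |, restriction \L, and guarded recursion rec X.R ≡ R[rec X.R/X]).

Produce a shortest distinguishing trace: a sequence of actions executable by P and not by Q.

c

Reachable graph of P (4 states):
  s0 = (c.0\{c})\{a,c} + c.b.a.0 has moves ··c··> s1
  s1 = b.a.0 has moves ··b··> s2
  s2 = a.0 has moves ··a··> s3
  s3 = 0 has moves (no moves)
Reachable graph of Q (4 states):
  t0 = (c.0\{c})\{a,c} + b.b.a.0 has moves ··b··> t1
  t1 = b.a.0 has moves ··b··> t2
  t2 = a.0 has moves ··a··> t3
  t3 = 0 has moves (no moves)
Trace ⟨c⟩ through P, begin at {s0}:
  [1] c ⇒ {s1}
  — P admits the full trace.
Trace ⟨c⟩ through Q, begin at {t0}:
  [1] c ⇒ ∅ (Q stuck)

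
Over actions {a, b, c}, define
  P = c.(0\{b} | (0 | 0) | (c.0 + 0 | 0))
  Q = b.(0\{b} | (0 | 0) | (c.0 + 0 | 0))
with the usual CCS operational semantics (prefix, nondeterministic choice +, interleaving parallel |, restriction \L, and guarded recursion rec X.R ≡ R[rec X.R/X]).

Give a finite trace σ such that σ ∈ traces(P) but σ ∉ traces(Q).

Reachable graph of P (3 states):
  u0 = c.(0\{b} | (0 | 0) | (c.0 + 0 | 0)) | —c→ u1
  u1 = 0\{b} | (0 | 0) | (c.0 + 0 | 0) | —c→ u2
  u2 = 0\{b} | (0 | 0) | 0 | (no moves)
Reachable graph of Q (3 states):
  v0 = b.(0\{b} | (0 | 0) | (c.0 + 0 | 0)) | —b→ v1
  v1 = 0\{b} | (0 | 0) | (c.0 + 0 | 0) | —c→ v2
  v2 = 0\{b} | (0 | 0) | 0 | (no moves)
Run σ = ⟨c⟩ on P: start {u0}
  after c @ step 1: {u1}
  ✓ P
Run σ = ⟨c⟩ on Q: start {v0}
  after c @ step 1: ∅ (Q stuck)

c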